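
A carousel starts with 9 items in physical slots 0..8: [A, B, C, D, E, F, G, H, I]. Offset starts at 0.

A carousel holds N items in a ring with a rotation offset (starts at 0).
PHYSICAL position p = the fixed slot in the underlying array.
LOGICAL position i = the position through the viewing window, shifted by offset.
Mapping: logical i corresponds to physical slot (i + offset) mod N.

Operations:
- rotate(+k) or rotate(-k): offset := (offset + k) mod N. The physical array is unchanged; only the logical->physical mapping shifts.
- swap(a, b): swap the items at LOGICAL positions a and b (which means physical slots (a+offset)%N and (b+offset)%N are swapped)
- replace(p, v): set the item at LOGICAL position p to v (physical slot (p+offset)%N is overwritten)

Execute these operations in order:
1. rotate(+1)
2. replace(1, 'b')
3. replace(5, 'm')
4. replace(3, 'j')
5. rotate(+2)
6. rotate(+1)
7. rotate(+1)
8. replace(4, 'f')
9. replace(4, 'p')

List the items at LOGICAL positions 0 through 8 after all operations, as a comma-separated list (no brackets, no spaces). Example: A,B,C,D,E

After op 1 (rotate(+1)): offset=1, physical=[A,B,C,D,E,F,G,H,I], logical=[B,C,D,E,F,G,H,I,A]
After op 2 (replace(1, 'b')): offset=1, physical=[A,B,b,D,E,F,G,H,I], logical=[B,b,D,E,F,G,H,I,A]
After op 3 (replace(5, 'm')): offset=1, physical=[A,B,b,D,E,F,m,H,I], logical=[B,b,D,E,F,m,H,I,A]
After op 4 (replace(3, 'j')): offset=1, physical=[A,B,b,D,j,F,m,H,I], logical=[B,b,D,j,F,m,H,I,A]
After op 5 (rotate(+2)): offset=3, physical=[A,B,b,D,j,F,m,H,I], logical=[D,j,F,m,H,I,A,B,b]
After op 6 (rotate(+1)): offset=4, physical=[A,B,b,D,j,F,m,H,I], logical=[j,F,m,H,I,A,B,b,D]
After op 7 (rotate(+1)): offset=5, physical=[A,B,b,D,j,F,m,H,I], logical=[F,m,H,I,A,B,b,D,j]
After op 8 (replace(4, 'f')): offset=5, physical=[f,B,b,D,j,F,m,H,I], logical=[F,m,H,I,f,B,b,D,j]
After op 9 (replace(4, 'p')): offset=5, physical=[p,B,b,D,j,F,m,H,I], logical=[F,m,H,I,p,B,b,D,j]

Answer: F,m,H,I,p,B,b,D,j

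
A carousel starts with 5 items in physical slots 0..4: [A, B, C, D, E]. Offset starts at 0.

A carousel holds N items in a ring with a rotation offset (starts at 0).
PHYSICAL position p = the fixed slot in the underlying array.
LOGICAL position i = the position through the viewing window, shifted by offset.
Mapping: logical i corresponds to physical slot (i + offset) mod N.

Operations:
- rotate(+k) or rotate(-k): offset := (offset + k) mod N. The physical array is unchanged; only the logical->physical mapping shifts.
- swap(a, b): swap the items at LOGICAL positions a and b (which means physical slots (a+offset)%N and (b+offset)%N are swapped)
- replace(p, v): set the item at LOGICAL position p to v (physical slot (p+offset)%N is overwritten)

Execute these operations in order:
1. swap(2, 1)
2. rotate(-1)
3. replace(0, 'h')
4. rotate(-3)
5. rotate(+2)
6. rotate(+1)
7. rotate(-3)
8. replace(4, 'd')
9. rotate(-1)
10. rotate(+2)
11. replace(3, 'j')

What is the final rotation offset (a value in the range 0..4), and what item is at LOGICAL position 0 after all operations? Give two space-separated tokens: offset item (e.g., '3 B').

Answer: 2 B

Derivation:
After op 1 (swap(2, 1)): offset=0, physical=[A,C,B,D,E], logical=[A,C,B,D,E]
After op 2 (rotate(-1)): offset=4, physical=[A,C,B,D,E], logical=[E,A,C,B,D]
After op 3 (replace(0, 'h')): offset=4, physical=[A,C,B,D,h], logical=[h,A,C,B,D]
After op 4 (rotate(-3)): offset=1, physical=[A,C,B,D,h], logical=[C,B,D,h,A]
After op 5 (rotate(+2)): offset=3, physical=[A,C,B,D,h], logical=[D,h,A,C,B]
After op 6 (rotate(+1)): offset=4, physical=[A,C,B,D,h], logical=[h,A,C,B,D]
After op 7 (rotate(-3)): offset=1, physical=[A,C,B,D,h], logical=[C,B,D,h,A]
After op 8 (replace(4, 'd')): offset=1, physical=[d,C,B,D,h], logical=[C,B,D,h,d]
After op 9 (rotate(-1)): offset=0, physical=[d,C,B,D,h], logical=[d,C,B,D,h]
After op 10 (rotate(+2)): offset=2, physical=[d,C,B,D,h], logical=[B,D,h,d,C]
After op 11 (replace(3, 'j')): offset=2, physical=[j,C,B,D,h], logical=[B,D,h,j,C]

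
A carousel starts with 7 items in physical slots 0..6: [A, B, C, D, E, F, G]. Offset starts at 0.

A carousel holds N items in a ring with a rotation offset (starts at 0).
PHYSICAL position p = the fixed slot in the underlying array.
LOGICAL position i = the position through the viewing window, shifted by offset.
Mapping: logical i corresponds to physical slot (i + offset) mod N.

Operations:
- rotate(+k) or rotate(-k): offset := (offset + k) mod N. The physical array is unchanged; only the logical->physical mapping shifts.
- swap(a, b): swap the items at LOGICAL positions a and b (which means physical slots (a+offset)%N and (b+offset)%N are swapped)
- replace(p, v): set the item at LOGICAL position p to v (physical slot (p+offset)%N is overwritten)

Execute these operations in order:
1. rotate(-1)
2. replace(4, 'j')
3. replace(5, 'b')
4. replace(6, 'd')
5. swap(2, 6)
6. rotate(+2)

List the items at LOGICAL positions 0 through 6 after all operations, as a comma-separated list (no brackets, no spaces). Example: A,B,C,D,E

Answer: d,C,j,b,B,G,A

Derivation:
After op 1 (rotate(-1)): offset=6, physical=[A,B,C,D,E,F,G], logical=[G,A,B,C,D,E,F]
After op 2 (replace(4, 'j')): offset=6, physical=[A,B,C,j,E,F,G], logical=[G,A,B,C,j,E,F]
After op 3 (replace(5, 'b')): offset=6, physical=[A,B,C,j,b,F,G], logical=[G,A,B,C,j,b,F]
After op 4 (replace(6, 'd')): offset=6, physical=[A,B,C,j,b,d,G], logical=[G,A,B,C,j,b,d]
After op 5 (swap(2, 6)): offset=6, physical=[A,d,C,j,b,B,G], logical=[G,A,d,C,j,b,B]
After op 6 (rotate(+2)): offset=1, physical=[A,d,C,j,b,B,G], logical=[d,C,j,b,B,G,A]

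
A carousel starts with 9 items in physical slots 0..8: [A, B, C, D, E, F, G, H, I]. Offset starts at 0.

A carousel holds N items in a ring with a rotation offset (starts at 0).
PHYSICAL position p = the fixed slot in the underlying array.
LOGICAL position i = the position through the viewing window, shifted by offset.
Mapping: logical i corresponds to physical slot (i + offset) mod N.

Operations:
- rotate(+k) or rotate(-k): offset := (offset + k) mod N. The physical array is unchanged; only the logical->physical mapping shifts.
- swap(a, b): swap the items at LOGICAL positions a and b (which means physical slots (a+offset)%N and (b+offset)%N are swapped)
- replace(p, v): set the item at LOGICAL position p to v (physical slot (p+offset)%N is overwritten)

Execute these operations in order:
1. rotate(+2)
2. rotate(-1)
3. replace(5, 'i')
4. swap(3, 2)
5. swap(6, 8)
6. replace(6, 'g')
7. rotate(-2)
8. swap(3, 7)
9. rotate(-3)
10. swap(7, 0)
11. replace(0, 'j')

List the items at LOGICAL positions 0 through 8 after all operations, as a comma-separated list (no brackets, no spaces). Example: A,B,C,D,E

After op 1 (rotate(+2)): offset=2, physical=[A,B,C,D,E,F,G,H,I], logical=[C,D,E,F,G,H,I,A,B]
After op 2 (rotate(-1)): offset=1, physical=[A,B,C,D,E,F,G,H,I], logical=[B,C,D,E,F,G,H,I,A]
After op 3 (replace(5, 'i')): offset=1, physical=[A,B,C,D,E,F,i,H,I], logical=[B,C,D,E,F,i,H,I,A]
After op 4 (swap(3, 2)): offset=1, physical=[A,B,C,E,D,F,i,H,I], logical=[B,C,E,D,F,i,H,I,A]
After op 5 (swap(6, 8)): offset=1, physical=[H,B,C,E,D,F,i,A,I], logical=[B,C,E,D,F,i,A,I,H]
After op 6 (replace(6, 'g')): offset=1, physical=[H,B,C,E,D,F,i,g,I], logical=[B,C,E,D,F,i,g,I,H]
After op 7 (rotate(-2)): offset=8, physical=[H,B,C,E,D,F,i,g,I], logical=[I,H,B,C,E,D,F,i,g]
After op 8 (swap(3, 7)): offset=8, physical=[H,B,i,E,D,F,C,g,I], logical=[I,H,B,i,E,D,F,C,g]
After op 9 (rotate(-3)): offset=5, physical=[H,B,i,E,D,F,C,g,I], logical=[F,C,g,I,H,B,i,E,D]
After op 10 (swap(7, 0)): offset=5, physical=[H,B,i,F,D,E,C,g,I], logical=[E,C,g,I,H,B,i,F,D]
After op 11 (replace(0, 'j')): offset=5, physical=[H,B,i,F,D,j,C,g,I], logical=[j,C,g,I,H,B,i,F,D]

Answer: j,C,g,I,H,B,i,F,D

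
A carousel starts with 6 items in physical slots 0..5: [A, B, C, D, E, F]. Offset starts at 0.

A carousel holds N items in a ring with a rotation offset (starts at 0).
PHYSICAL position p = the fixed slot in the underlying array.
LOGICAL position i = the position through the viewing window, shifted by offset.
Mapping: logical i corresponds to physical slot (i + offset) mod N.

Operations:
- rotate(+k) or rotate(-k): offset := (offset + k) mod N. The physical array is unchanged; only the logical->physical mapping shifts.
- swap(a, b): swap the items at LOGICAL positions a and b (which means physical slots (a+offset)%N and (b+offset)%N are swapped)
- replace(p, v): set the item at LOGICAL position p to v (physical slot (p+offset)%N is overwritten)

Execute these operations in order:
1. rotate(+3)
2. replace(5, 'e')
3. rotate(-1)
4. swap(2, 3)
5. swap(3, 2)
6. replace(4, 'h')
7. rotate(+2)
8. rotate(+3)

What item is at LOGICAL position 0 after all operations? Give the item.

After op 1 (rotate(+3)): offset=3, physical=[A,B,C,D,E,F], logical=[D,E,F,A,B,C]
After op 2 (replace(5, 'e')): offset=3, physical=[A,B,e,D,E,F], logical=[D,E,F,A,B,e]
After op 3 (rotate(-1)): offset=2, physical=[A,B,e,D,E,F], logical=[e,D,E,F,A,B]
After op 4 (swap(2, 3)): offset=2, physical=[A,B,e,D,F,E], logical=[e,D,F,E,A,B]
After op 5 (swap(3, 2)): offset=2, physical=[A,B,e,D,E,F], logical=[e,D,E,F,A,B]
After op 6 (replace(4, 'h')): offset=2, physical=[h,B,e,D,E,F], logical=[e,D,E,F,h,B]
After op 7 (rotate(+2)): offset=4, physical=[h,B,e,D,E,F], logical=[E,F,h,B,e,D]
After op 8 (rotate(+3)): offset=1, physical=[h,B,e,D,E,F], logical=[B,e,D,E,F,h]

Answer: B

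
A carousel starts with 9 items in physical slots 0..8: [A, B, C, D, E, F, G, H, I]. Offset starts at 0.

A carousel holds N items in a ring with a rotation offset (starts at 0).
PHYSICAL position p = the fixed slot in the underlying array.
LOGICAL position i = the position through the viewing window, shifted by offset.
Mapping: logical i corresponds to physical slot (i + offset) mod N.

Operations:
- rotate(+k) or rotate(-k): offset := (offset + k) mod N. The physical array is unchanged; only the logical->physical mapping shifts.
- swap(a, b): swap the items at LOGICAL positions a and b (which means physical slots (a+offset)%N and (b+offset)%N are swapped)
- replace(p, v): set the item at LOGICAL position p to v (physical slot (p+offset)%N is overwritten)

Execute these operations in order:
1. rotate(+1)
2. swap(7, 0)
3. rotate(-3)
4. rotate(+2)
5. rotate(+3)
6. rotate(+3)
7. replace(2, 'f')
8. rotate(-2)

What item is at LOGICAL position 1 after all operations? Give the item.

Answer: F

Derivation:
After op 1 (rotate(+1)): offset=1, physical=[A,B,C,D,E,F,G,H,I], logical=[B,C,D,E,F,G,H,I,A]
After op 2 (swap(7, 0)): offset=1, physical=[A,I,C,D,E,F,G,H,B], logical=[I,C,D,E,F,G,H,B,A]
After op 3 (rotate(-3)): offset=7, physical=[A,I,C,D,E,F,G,H,B], logical=[H,B,A,I,C,D,E,F,G]
After op 4 (rotate(+2)): offset=0, physical=[A,I,C,D,E,F,G,H,B], logical=[A,I,C,D,E,F,G,H,B]
After op 5 (rotate(+3)): offset=3, physical=[A,I,C,D,E,F,G,H,B], logical=[D,E,F,G,H,B,A,I,C]
After op 6 (rotate(+3)): offset=6, physical=[A,I,C,D,E,F,G,H,B], logical=[G,H,B,A,I,C,D,E,F]
After op 7 (replace(2, 'f')): offset=6, physical=[A,I,C,D,E,F,G,H,f], logical=[G,H,f,A,I,C,D,E,F]
After op 8 (rotate(-2)): offset=4, physical=[A,I,C,D,E,F,G,H,f], logical=[E,F,G,H,f,A,I,C,D]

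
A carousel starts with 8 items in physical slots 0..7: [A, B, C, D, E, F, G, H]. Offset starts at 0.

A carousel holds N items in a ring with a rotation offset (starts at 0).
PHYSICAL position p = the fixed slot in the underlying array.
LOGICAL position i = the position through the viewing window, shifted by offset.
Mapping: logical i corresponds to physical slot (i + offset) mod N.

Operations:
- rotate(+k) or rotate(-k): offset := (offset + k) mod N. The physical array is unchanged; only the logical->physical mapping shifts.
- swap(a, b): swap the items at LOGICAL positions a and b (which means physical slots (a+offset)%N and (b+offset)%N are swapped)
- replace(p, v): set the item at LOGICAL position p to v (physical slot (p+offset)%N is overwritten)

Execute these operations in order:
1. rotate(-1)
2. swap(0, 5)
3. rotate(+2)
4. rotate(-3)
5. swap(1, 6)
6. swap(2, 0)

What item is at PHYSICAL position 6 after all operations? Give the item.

After op 1 (rotate(-1)): offset=7, physical=[A,B,C,D,E,F,G,H], logical=[H,A,B,C,D,E,F,G]
After op 2 (swap(0, 5)): offset=7, physical=[A,B,C,D,H,F,G,E], logical=[E,A,B,C,D,H,F,G]
After op 3 (rotate(+2)): offset=1, physical=[A,B,C,D,H,F,G,E], logical=[B,C,D,H,F,G,E,A]
After op 4 (rotate(-3)): offset=6, physical=[A,B,C,D,H,F,G,E], logical=[G,E,A,B,C,D,H,F]
After op 5 (swap(1, 6)): offset=6, physical=[A,B,C,D,E,F,G,H], logical=[G,H,A,B,C,D,E,F]
After op 6 (swap(2, 0)): offset=6, physical=[G,B,C,D,E,F,A,H], logical=[A,H,G,B,C,D,E,F]

Answer: A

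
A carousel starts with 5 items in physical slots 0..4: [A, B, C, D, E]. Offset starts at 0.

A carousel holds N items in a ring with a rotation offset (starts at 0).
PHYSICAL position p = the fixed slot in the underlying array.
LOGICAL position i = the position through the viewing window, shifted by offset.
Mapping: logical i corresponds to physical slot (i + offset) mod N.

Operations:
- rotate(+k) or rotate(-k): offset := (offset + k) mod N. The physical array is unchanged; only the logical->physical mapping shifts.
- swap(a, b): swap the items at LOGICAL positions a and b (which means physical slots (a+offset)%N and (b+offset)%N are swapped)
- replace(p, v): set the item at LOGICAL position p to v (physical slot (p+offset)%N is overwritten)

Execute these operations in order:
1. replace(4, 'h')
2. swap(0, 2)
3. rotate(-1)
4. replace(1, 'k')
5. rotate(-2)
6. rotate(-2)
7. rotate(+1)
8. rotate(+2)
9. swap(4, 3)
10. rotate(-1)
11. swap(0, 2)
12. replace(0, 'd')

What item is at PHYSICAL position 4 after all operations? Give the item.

After op 1 (replace(4, 'h')): offset=0, physical=[A,B,C,D,h], logical=[A,B,C,D,h]
After op 2 (swap(0, 2)): offset=0, physical=[C,B,A,D,h], logical=[C,B,A,D,h]
After op 3 (rotate(-1)): offset=4, physical=[C,B,A,D,h], logical=[h,C,B,A,D]
After op 4 (replace(1, 'k')): offset=4, physical=[k,B,A,D,h], logical=[h,k,B,A,D]
After op 5 (rotate(-2)): offset=2, physical=[k,B,A,D,h], logical=[A,D,h,k,B]
After op 6 (rotate(-2)): offset=0, physical=[k,B,A,D,h], logical=[k,B,A,D,h]
After op 7 (rotate(+1)): offset=1, physical=[k,B,A,D,h], logical=[B,A,D,h,k]
After op 8 (rotate(+2)): offset=3, physical=[k,B,A,D,h], logical=[D,h,k,B,A]
After op 9 (swap(4, 3)): offset=3, physical=[k,A,B,D,h], logical=[D,h,k,A,B]
After op 10 (rotate(-1)): offset=2, physical=[k,A,B,D,h], logical=[B,D,h,k,A]
After op 11 (swap(0, 2)): offset=2, physical=[k,A,h,D,B], logical=[h,D,B,k,A]
After op 12 (replace(0, 'd')): offset=2, physical=[k,A,d,D,B], logical=[d,D,B,k,A]

Answer: B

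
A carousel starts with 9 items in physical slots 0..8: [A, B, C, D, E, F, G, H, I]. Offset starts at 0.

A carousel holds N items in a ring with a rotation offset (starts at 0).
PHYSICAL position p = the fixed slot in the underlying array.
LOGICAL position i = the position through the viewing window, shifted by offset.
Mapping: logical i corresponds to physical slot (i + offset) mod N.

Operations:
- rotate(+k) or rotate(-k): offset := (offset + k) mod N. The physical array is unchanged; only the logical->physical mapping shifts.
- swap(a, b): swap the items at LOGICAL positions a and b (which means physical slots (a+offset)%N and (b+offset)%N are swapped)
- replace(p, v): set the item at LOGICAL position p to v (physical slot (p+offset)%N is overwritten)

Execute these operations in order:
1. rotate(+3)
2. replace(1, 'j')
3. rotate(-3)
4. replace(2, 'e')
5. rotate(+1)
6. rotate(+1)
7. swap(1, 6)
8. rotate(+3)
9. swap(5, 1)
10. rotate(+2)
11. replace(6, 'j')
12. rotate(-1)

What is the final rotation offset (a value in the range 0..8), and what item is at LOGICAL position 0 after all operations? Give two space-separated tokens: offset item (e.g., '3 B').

After op 1 (rotate(+3)): offset=3, physical=[A,B,C,D,E,F,G,H,I], logical=[D,E,F,G,H,I,A,B,C]
After op 2 (replace(1, 'j')): offset=3, physical=[A,B,C,D,j,F,G,H,I], logical=[D,j,F,G,H,I,A,B,C]
After op 3 (rotate(-3)): offset=0, physical=[A,B,C,D,j,F,G,H,I], logical=[A,B,C,D,j,F,G,H,I]
After op 4 (replace(2, 'e')): offset=0, physical=[A,B,e,D,j,F,G,H,I], logical=[A,B,e,D,j,F,G,H,I]
After op 5 (rotate(+1)): offset=1, physical=[A,B,e,D,j,F,G,H,I], logical=[B,e,D,j,F,G,H,I,A]
After op 6 (rotate(+1)): offset=2, physical=[A,B,e,D,j,F,G,H,I], logical=[e,D,j,F,G,H,I,A,B]
After op 7 (swap(1, 6)): offset=2, physical=[A,B,e,I,j,F,G,H,D], logical=[e,I,j,F,G,H,D,A,B]
After op 8 (rotate(+3)): offset=5, physical=[A,B,e,I,j,F,G,H,D], logical=[F,G,H,D,A,B,e,I,j]
After op 9 (swap(5, 1)): offset=5, physical=[A,G,e,I,j,F,B,H,D], logical=[F,B,H,D,A,G,e,I,j]
After op 10 (rotate(+2)): offset=7, physical=[A,G,e,I,j,F,B,H,D], logical=[H,D,A,G,e,I,j,F,B]
After op 11 (replace(6, 'j')): offset=7, physical=[A,G,e,I,j,F,B,H,D], logical=[H,D,A,G,e,I,j,F,B]
After op 12 (rotate(-1)): offset=6, physical=[A,G,e,I,j,F,B,H,D], logical=[B,H,D,A,G,e,I,j,F]

Answer: 6 B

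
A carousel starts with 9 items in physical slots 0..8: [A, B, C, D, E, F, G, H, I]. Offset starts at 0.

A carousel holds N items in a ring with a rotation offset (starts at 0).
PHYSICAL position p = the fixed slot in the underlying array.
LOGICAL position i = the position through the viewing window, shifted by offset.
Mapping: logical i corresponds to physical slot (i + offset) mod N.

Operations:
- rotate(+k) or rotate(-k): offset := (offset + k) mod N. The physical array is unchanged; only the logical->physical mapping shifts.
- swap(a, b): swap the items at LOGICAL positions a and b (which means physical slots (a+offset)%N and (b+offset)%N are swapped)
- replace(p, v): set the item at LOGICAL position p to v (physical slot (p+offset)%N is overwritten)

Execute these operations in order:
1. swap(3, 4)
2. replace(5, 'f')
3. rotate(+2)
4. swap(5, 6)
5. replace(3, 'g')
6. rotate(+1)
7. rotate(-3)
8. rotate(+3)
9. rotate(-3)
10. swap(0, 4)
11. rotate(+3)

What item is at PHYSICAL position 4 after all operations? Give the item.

Answer: A

Derivation:
After op 1 (swap(3, 4)): offset=0, physical=[A,B,C,E,D,F,G,H,I], logical=[A,B,C,E,D,F,G,H,I]
After op 2 (replace(5, 'f')): offset=0, physical=[A,B,C,E,D,f,G,H,I], logical=[A,B,C,E,D,f,G,H,I]
After op 3 (rotate(+2)): offset=2, physical=[A,B,C,E,D,f,G,H,I], logical=[C,E,D,f,G,H,I,A,B]
After op 4 (swap(5, 6)): offset=2, physical=[A,B,C,E,D,f,G,I,H], logical=[C,E,D,f,G,I,H,A,B]
After op 5 (replace(3, 'g')): offset=2, physical=[A,B,C,E,D,g,G,I,H], logical=[C,E,D,g,G,I,H,A,B]
After op 6 (rotate(+1)): offset=3, physical=[A,B,C,E,D,g,G,I,H], logical=[E,D,g,G,I,H,A,B,C]
After op 7 (rotate(-3)): offset=0, physical=[A,B,C,E,D,g,G,I,H], logical=[A,B,C,E,D,g,G,I,H]
After op 8 (rotate(+3)): offset=3, physical=[A,B,C,E,D,g,G,I,H], logical=[E,D,g,G,I,H,A,B,C]
After op 9 (rotate(-3)): offset=0, physical=[A,B,C,E,D,g,G,I,H], logical=[A,B,C,E,D,g,G,I,H]
After op 10 (swap(0, 4)): offset=0, physical=[D,B,C,E,A,g,G,I,H], logical=[D,B,C,E,A,g,G,I,H]
After op 11 (rotate(+3)): offset=3, physical=[D,B,C,E,A,g,G,I,H], logical=[E,A,g,G,I,H,D,B,C]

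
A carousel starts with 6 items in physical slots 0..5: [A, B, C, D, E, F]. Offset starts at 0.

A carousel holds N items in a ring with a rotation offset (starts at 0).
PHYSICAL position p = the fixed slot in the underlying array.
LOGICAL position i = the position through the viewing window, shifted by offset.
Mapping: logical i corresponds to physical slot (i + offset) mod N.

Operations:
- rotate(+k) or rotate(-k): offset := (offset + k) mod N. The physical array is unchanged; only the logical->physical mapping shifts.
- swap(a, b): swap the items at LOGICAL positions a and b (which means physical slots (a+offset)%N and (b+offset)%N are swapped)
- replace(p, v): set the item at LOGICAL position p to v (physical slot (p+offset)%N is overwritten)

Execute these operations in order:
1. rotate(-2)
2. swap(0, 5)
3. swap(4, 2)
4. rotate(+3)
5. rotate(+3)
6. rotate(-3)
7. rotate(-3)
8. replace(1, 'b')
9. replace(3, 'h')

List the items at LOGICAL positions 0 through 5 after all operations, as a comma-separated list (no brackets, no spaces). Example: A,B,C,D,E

After op 1 (rotate(-2)): offset=4, physical=[A,B,C,D,E,F], logical=[E,F,A,B,C,D]
After op 2 (swap(0, 5)): offset=4, physical=[A,B,C,E,D,F], logical=[D,F,A,B,C,E]
After op 3 (swap(4, 2)): offset=4, physical=[C,B,A,E,D,F], logical=[D,F,C,B,A,E]
After op 4 (rotate(+3)): offset=1, physical=[C,B,A,E,D,F], logical=[B,A,E,D,F,C]
After op 5 (rotate(+3)): offset=4, physical=[C,B,A,E,D,F], logical=[D,F,C,B,A,E]
After op 6 (rotate(-3)): offset=1, physical=[C,B,A,E,D,F], logical=[B,A,E,D,F,C]
After op 7 (rotate(-3)): offset=4, physical=[C,B,A,E,D,F], logical=[D,F,C,B,A,E]
After op 8 (replace(1, 'b')): offset=4, physical=[C,B,A,E,D,b], logical=[D,b,C,B,A,E]
After op 9 (replace(3, 'h')): offset=4, physical=[C,h,A,E,D,b], logical=[D,b,C,h,A,E]

Answer: D,b,C,h,A,E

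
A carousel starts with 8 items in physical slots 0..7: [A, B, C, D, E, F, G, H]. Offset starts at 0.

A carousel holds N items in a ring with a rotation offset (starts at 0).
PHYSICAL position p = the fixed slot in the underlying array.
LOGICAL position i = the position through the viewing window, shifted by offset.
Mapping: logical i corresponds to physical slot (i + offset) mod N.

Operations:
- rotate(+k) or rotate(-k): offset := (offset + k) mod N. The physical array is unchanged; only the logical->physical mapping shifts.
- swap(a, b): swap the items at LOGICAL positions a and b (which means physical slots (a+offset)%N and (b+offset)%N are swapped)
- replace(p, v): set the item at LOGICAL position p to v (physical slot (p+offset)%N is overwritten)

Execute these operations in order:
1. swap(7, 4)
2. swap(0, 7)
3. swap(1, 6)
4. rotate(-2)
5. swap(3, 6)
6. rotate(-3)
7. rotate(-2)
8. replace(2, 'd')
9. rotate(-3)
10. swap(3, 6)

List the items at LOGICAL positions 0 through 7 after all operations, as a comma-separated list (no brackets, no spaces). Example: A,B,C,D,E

Answer: B,A,E,G,C,d,H,F

Derivation:
After op 1 (swap(7, 4)): offset=0, physical=[A,B,C,D,H,F,G,E], logical=[A,B,C,D,H,F,G,E]
After op 2 (swap(0, 7)): offset=0, physical=[E,B,C,D,H,F,G,A], logical=[E,B,C,D,H,F,G,A]
After op 3 (swap(1, 6)): offset=0, physical=[E,G,C,D,H,F,B,A], logical=[E,G,C,D,H,F,B,A]
After op 4 (rotate(-2)): offset=6, physical=[E,G,C,D,H,F,B,A], logical=[B,A,E,G,C,D,H,F]
After op 5 (swap(3, 6)): offset=6, physical=[E,H,C,D,G,F,B,A], logical=[B,A,E,H,C,D,G,F]
After op 6 (rotate(-3)): offset=3, physical=[E,H,C,D,G,F,B,A], logical=[D,G,F,B,A,E,H,C]
After op 7 (rotate(-2)): offset=1, physical=[E,H,C,D,G,F,B,A], logical=[H,C,D,G,F,B,A,E]
After op 8 (replace(2, 'd')): offset=1, physical=[E,H,C,d,G,F,B,A], logical=[H,C,d,G,F,B,A,E]
After op 9 (rotate(-3)): offset=6, physical=[E,H,C,d,G,F,B,A], logical=[B,A,E,H,C,d,G,F]
After op 10 (swap(3, 6)): offset=6, physical=[E,G,C,d,H,F,B,A], logical=[B,A,E,G,C,d,H,F]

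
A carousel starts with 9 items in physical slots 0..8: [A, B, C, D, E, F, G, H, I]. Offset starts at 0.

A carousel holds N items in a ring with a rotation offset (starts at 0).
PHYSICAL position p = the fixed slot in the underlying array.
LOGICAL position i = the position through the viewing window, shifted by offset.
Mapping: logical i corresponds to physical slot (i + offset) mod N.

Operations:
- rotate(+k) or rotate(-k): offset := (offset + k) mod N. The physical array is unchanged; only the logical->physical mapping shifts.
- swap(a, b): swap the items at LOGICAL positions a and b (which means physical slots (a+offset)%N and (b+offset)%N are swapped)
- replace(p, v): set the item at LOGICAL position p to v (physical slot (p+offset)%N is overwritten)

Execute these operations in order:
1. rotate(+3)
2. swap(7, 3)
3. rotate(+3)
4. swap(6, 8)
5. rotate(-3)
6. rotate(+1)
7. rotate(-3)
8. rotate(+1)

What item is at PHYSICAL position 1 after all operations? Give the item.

Answer: G

Derivation:
After op 1 (rotate(+3)): offset=3, physical=[A,B,C,D,E,F,G,H,I], logical=[D,E,F,G,H,I,A,B,C]
After op 2 (swap(7, 3)): offset=3, physical=[A,G,C,D,E,F,B,H,I], logical=[D,E,F,B,H,I,A,G,C]
After op 3 (rotate(+3)): offset=6, physical=[A,G,C,D,E,F,B,H,I], logical=[B,H,I,A,G,C,D,E,F]
After op 4 (swap(6, 8)): offset=6, physical=[A,G,C,F,E,D,B,H,I], logical=[B,H,I,A,G,C,F,E,D]
After op 5 (rotate(-3)): offset=3, physical=[A,G,C,F,E,D,B,H,I], logical=[F,E,D,B,H,I,A,G,C]
After op 6 (rotate(+1)): offset=4, physical=[A,G,C,F,E,D,B,H,I], logical=[E,D,B,H,I,A,G,C,F]
After op 7 (rotate(-3)): offset=1, physical=[A,G,C,F,E,D,B,H,I], logical=[G,C,F,E,D,B,H,I,A]
After op 8 (rotate(+1)): offset=2, physical=[A,G,C,F,E,D,B,H,I], logical=[C,F,E,D,B,H,I,A,G]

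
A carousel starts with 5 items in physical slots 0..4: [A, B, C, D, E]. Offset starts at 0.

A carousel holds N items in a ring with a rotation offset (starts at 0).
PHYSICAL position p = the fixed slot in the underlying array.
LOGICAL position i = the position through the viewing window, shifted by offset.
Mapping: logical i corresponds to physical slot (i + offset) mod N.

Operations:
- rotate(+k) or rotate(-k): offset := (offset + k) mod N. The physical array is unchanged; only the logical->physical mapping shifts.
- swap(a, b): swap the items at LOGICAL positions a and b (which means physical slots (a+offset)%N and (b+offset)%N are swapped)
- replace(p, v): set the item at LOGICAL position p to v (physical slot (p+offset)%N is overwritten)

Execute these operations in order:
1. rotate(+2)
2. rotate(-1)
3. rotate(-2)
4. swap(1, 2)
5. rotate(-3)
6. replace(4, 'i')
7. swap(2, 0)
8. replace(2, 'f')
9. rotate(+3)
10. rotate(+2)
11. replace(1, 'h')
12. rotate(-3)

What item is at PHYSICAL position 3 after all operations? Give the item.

Answer: f

Derivation:
After op 1 (rotate(+2)): offset=2, physical=[A,B,C,D,E], logical=[C,D,E,A,B]
After op 2 (rotate(-1)): offset=1, physical=[A,B,C,D,E], logical=[B,C,D,E,A]
After op 3 (rotate(-2)): offset=4, physical=[A,B,C,D,E], logical=[E,A,B,C,D]
After op 4 (swap(1, 2)): offset=4, physical=[B,A,C,D,E], logical=[E,B,A,C,D]
After op 5 (rotate(-3)): offset=1, physical=[B,A,C,D,E], logical=[A,C,D,E,B]
After op 6 (replace(4, 'i')): offset=1, physical=[i,A,C,D,E], logical=[A,C,D,E,i]
After op 7 (swap(2, 0)): offset=1, physical=[i,D,C,A,E], logical=[D,C,A,E,i]
After op 8 (replace(2, 'f')): offset=1, physical=[i,D,C,f,E], logical=[D,C,f,E,i]
After op 9 (rotate(+3)): offset=4, physical=[i,D,C,f,E], logical=[E,i,D,C,f]
After op 10 (rotate(+2)): offset=1, physical=[i,D,C,f,E], logical=[D,C,f,E,i]
After op 11 (replace(1, 'h')): offset=1, physical=[i,D,h,f,E], logical=[D,h,f,E,i]
After op 12 (rotate(-3)): offset=3, physical=[i,D,h,f,E], logical=[f,E,i,D,h]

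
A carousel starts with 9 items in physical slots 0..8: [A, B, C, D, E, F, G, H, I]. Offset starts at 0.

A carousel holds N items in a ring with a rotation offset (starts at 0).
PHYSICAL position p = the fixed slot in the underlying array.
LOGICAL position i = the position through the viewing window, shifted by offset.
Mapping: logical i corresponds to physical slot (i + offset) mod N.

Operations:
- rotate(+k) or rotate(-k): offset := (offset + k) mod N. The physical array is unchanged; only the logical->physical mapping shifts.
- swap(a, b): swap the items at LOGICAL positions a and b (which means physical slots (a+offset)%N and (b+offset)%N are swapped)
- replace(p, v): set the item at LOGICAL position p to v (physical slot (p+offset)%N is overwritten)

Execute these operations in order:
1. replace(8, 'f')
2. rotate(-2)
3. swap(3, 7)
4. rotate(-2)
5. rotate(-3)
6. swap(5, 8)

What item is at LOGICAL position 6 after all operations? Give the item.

Answer: f

Derivation:
After op 1 (replace(8, 'f')): offset=0, physical=[A,B,C,D,E,F,G,H,f], logical=[A,B,C,D,E,F,G,H,f]
After op 2 (rotate(-2)): offset=7, physical=[A,B,C,D,E,F,G,H,f], logical=[H,f,A,B,C,D,E,F,G]
After op 3 (swap(3, 7)): offset=7, physical=[A,F,C,D,E,B,G,H,f], logical=[H,f,A,F,C,D,E,B,G]
After op 4 (rotate(-2)): offset=5, physical=[A,F,C,D,E,B,G,H,f], logical=[B,G,H,f,A,F,C,D,E]
After op 5 (rotate(-3)): offset=2, physical=[A,F,C,D,E,B,G,H,f], logical=[C,D,E,B,G,H,f,A,F]
After op 6 (swap(5, 8)): offset=2, physical=[A,H,C,D,E,B,G,F,f], logical=[C,D,E,B,G,F,f,A,H]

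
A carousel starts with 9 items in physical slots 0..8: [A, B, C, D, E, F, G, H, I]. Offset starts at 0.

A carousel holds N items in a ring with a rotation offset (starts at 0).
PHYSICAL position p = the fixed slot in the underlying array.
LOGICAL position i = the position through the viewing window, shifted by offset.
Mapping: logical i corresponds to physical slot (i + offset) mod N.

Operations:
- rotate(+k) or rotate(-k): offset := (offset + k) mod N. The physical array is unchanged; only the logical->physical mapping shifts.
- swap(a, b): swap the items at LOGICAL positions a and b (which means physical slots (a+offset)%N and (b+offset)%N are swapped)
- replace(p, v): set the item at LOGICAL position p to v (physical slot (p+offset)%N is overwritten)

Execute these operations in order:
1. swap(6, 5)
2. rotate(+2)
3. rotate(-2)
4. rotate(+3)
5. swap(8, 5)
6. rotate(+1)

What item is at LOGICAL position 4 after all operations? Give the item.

Answer: C

Derivation:
After op 1 (swap(6, 5)): offset=0, physical=[A,B,C,D,E,G,F,H,I], logical=[A,B,C,D,E,G,F,H,I]
After op 2 (rotate(+2)): offset=2, physical=[A,B,C,D,E,G,F,H,I], logical=[C,D,E,G,F,H,I,A,B]
After op 3 (rotate(-2)): offset=0, physical=[A,B,C,D,E,G,F,H,I], logical=[A,B,C,D,E,G,F,H,I]
After op 4 (rotate(+3)): offset=3, physical=[A,B,C,D,E,G,F,H,I], logical=[D,E,G,F,H,I,A,B,C]
After op 5 (swap(8, 5)): offset=3, physical=[A,B,I,D,E,G,F,H,C], logical=[D,E,G,F,H,C,A,B,I]
After op 6 (rotate(+1)): offset=4, physical=[A,B,I,D,E,G,F,H,C], logical=[E,G,F,H,C,A,B,I,D]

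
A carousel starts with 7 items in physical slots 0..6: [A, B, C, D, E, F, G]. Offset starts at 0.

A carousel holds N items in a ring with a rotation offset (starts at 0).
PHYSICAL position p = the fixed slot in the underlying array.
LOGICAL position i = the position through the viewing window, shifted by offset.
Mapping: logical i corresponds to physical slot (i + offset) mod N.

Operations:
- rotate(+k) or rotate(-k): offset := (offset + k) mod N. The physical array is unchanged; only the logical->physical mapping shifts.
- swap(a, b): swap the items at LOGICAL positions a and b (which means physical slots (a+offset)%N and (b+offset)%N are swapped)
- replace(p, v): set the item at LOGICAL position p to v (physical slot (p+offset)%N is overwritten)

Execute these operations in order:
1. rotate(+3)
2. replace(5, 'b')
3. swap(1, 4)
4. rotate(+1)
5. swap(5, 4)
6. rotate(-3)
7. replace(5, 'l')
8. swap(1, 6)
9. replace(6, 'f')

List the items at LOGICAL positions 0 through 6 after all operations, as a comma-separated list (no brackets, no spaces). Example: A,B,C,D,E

Answer: C,E,D,A,F,l,f

Derivation:
After op 1 (rotate(+3)): offset=3, physical=[A,B,C,D,E,F,G], logical=[D,E,F,G,A,B,C]
After op 2 (replace(5, 'b')): offset=3, physical=[A,b,C,D,E,F,G], logical=[D,E,F,G,A,b,C]
After op 3 (swap(1, 4)): offset=3, physical=[E,b,C,D,A,F,G], logical=[D,A,F,G,E,b,C]
After op 4 (rotate(+1)): offset=4, physical=[E,b,C,D,A,F,G], logical=[A,F,G,E,b,C,D]
After op 5 (swap(5, 4)): offset=4, physical=[E,C,b,D,A,F,G], logical=[A,F,G,E,C,b,D]
After op 6 (rotate(-3)): offset=1, physical=[E,C,b,D,A,F,G], logical=[C,b,D,A,F,G,E]
After op 7 (replace(5, 'l')): offset=1, physical=[E,C,b,D,A,F,l], logical=[C,b,D,A,F,l,E]
After op 8 (swap(1, 6)): offset=1, physical=[b,C,E,D,A,F,l], logical=[C,E,D,A,F,l,b]
After op 9 (replace(6, 'f')): offset=1, physical=[f,C,E,D,A,F,l], logical=[C,E,D,A,F,l,f]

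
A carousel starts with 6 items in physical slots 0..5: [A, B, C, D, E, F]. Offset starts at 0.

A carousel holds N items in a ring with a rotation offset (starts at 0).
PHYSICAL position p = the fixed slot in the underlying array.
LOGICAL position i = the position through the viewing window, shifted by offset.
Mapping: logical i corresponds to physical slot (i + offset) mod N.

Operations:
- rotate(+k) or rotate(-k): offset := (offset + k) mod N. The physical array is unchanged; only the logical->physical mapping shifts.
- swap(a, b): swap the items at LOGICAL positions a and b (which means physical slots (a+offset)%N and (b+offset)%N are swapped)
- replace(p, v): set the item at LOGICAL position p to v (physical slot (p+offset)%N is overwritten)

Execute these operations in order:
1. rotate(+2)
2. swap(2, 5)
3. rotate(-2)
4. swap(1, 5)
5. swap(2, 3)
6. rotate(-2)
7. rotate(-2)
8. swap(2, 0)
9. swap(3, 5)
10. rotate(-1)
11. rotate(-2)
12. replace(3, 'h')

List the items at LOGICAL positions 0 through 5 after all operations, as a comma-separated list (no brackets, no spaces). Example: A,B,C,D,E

After op 1 (rotate(+2)): offset=2, physical=[A,B,C,D,E,F], logical=[C,D,E,F,A,B]
After op 2 (swap(2, 5)): offset=2, physical=[A,E,C,D,B,F], logical=[C,D,B,F,A,E]
After op 3 (rotate(-2)): offset=0, physical=[A,E,C,D,B,F], logical=[A,E,C,D,B,F]
After op 4 (swap(1, 5)): offset=0, physical=[A,F,C,D,B,E], logical=[A,F,C,D,B,E]
After op 5 (swap(2, 3)): offset=0, physical=[A,F,D,C,B,E], logical=[A,F,D,C,B,E]
After op 6 (rotate(-2)): offset=4, physical=[A,F,D,C,B,E], logical=[B,E,A,F,D,C]
After op 7 (rotate(-2)): offset=2, physical=[A,F,D,C,B,E], logical=[D,C,B,E,A,F]
After op 8 (swap(2, 0)): offset=2, physical=[A,F,B,C,D,E], logical=[B,C,D,E,A,F]
After op 9 (swap(3, 5)): offset=2, physical=[A,E,B,C,D,F], logical=[B,C,D,F,A,E]
After op 10 (rotate(-1)): offset=1, physical=[A,E,B,C,D,F], logical=[E,B,C,D,F,A]
After op 11 (rotate(-2)): offset=5, physical=[A,E,B,C,D,F], logical=[F,A,E,B,C,D]
After op 12 (replace(3, 'h')): offset=5, physical=[A,E,h,C,D,F], logical=[F,A,E,h,C,D]

Answer: F,A,E,h,C,D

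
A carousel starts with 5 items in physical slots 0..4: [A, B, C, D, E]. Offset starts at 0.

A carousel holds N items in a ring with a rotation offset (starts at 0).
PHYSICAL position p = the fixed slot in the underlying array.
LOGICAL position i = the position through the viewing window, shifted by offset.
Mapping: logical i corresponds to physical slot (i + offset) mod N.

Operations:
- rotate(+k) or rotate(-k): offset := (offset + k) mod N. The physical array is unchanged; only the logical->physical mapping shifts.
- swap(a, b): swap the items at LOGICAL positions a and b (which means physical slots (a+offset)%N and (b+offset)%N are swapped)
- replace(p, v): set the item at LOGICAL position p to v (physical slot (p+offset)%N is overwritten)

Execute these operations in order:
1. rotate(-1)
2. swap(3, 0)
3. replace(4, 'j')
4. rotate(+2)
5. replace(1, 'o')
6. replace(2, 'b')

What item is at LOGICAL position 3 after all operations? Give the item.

Answer: C

Derivation:
After op 1 (rotate(-1)): offset=4, physical=[A,B,C,D,E], logical=[E,A,B,C,D]
After op 2 (swap(3, 0)): offset=4, physical=[A,B,E,D,C], logical=[C,A,B,E,D]
After op 3 (replace(4, 'j')): offset=4, physical=[A,B,E,j,C], logical=[C,A,B,E,j]
After op 4 (rotate(+2)): offset=1, physical=[A,B,E,j,C], logical=[B,E,j,C,A]
After op 5 (replace(1, 'o')): offset=1, physical=[A,B,o,j,C], logical=[B,o,j,C,A]
After op 6 (replace(2, 'b')): offset=1, physical=[A,B,o,b,C], logical=[B,o,b,C,A]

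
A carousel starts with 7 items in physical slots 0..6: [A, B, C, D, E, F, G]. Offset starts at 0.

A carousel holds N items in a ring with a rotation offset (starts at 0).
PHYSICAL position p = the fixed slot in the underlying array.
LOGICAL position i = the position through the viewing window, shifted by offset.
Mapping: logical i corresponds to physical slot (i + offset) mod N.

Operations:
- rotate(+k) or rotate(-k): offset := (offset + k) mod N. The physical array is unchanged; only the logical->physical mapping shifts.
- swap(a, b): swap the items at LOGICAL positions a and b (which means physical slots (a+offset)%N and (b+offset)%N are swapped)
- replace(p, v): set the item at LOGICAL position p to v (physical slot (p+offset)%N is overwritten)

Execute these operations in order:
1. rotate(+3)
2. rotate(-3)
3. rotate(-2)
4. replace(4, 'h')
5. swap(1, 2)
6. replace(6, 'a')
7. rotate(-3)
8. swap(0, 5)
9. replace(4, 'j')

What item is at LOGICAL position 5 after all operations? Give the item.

Answer: h

Derivation:
After op 1 (rotate(+3)): offset=3, physical=[A,B,C,D,E,F,G], logical=[D,E,F,G,A,B,C]
After op 2 (rotate(-3)): offset=0, physical=[A,B,C,D,E,F,G], logical=[A,B,C,D,E,F,G]
After op 3 (rotate(-2)): offset=5, physical=[A,B,C,D,E,F,G], logical=[F,G,A,B,C,D,E]
After op 4 (replace(4, 'h')): offset=5, physical=[A,B,h,D,E,F,G], logical=[F,G,A,B,h,D,E]
After op 5 (swap(1, 2)): offset=5, physical=[G,B,h,D,E,F,A], logical=[F,A,G,B,h,D,E]
After op 6 (replace(6, 'a')): offset=5, physical=[G,B,h,D,a,F,A], logical=[F,A,G,B,h,D,a]
After op 7 (rotate(-3)): offset=2, physical=[G,B,h,D,a,F,A], logical=[h,D,a,F,A,G,B]
After op 8 (swap(0, 5)): offset=2, physical=[h,B,G,D,a,F,A], logical=[G,D,a,F,A,h,B]
After op 9 (replace(4, 'j')): offset=2, physical=[h,B,G,D,a,F,j], logical=[G,D,a,F,j,h,B]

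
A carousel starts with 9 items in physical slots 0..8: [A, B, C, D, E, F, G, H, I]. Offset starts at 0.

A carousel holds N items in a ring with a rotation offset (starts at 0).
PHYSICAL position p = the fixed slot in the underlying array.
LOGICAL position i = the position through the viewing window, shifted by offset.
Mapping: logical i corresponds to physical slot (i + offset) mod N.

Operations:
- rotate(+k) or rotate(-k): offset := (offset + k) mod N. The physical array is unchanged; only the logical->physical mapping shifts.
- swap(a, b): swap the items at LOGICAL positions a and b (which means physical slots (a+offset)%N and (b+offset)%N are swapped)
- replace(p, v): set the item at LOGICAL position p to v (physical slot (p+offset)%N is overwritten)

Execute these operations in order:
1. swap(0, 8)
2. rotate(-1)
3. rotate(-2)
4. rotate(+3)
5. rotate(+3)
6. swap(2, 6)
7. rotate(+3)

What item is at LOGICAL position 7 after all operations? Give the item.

After op 1 (swap(0, 8)): offset=0, physical=[I,B,C,D,E,F,G,H,A], logical=[I,B,C,D,E,F,G,H,A]
After op 2 (rotate(-1)): offset=8, physical=[I,B,C,D,E,F,G,H,A], logical=[A,I,B,C,D,E,F,G,H]
After op 3 (rotate(-2)): offset=6, physical=[I,B,C,D,E,F,G,H,A], logical=[G,H,A,I,B,C,D,E,F]
After op 4 (rotate(+3)): offset=0, physical=[I,B,C,D,E,F,G,H,A], logical=[I,B,C,D,E,F,G,H,A]
After op 5 (rotate(+3)): offset=3, physical=[I,B,C,D,E,F,G,H,A], logical=[D,E,F,G,H,A,I,B,C]
After op 6 (swap(2, 6)): offset=3, physical=[F,B,C,D,E,I,G,H,A], logical=[D,E,I,G,H,A,F,B,C]
After op 7 (rotate(+3)): offset=6, physical=[F,B,C,D,E,I,G,H,A], logical=[G,H,A,F,B,C,D,E,I]

Answer: E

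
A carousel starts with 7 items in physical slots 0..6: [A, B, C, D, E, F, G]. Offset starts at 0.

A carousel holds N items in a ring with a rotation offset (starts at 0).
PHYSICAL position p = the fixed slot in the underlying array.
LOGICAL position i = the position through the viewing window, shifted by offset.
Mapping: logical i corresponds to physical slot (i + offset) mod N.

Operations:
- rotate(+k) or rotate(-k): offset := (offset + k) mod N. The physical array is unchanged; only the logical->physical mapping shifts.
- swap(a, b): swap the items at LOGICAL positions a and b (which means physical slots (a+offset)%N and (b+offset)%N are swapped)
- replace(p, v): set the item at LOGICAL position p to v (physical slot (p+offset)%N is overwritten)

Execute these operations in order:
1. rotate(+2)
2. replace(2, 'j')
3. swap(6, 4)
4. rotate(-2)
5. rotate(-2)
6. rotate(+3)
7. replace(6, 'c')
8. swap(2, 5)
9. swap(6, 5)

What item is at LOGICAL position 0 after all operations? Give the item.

Answer: G

Derivation:
After op 1 (rotate(+2)): offset=2, physical=[A,B,C,D,E,F,G], logical=[C,D,E,F,G,A,B]
After op 2 (replace(2, 'j')): offset=2, physical=[A,B,C,D,j,F,G], logical=[C,D,j,F,G,A,B]
After op 3 (swap(6, 4)): offset=2, physical=[A,G,C,D,j,F,B], logical=[C,D,j,F,B,A,G]
After op 4 (rotate(-2)): offset=0, physical=[A,G,C,D,j,F,B], logical=[A,G,C,D,j,F,B]
After op 5 (rotate(-2)): offset=5, physical=[A,G,C,D,j,F,B], logical=[F,B,A,G,C,D,j]
After op 6 (rotate(+3)): offset=1, physical=[A,G,C,D,j,F,B], logical=[G,C,D,j,F,B,A]
After op 7 (replace(6, 'c')): offset=1, physical=[c,G,C,D,j,F,B], logical=[G,C,D,j,F,B,c]
After op 8 (swap(2, 5)): offset=1, physical=[c,G,C,B,j,F,D], logical=[G,C,B,j,F,D,c]
After op 9 (swap(6, 5)): offset=1, physical=[D,G,C,B,j,F,c], logical=[G,C,B,j,F,c,D]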